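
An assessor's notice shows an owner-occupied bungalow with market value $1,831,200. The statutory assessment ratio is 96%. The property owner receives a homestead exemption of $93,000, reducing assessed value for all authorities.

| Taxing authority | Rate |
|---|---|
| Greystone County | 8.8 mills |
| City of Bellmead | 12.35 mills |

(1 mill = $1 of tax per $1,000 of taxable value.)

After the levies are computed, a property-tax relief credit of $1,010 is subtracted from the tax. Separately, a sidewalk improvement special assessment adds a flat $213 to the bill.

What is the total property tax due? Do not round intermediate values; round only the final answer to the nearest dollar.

Assessed value = $1,831,200 × 0.96 = $1,757,952
Taxable value = $1,757,952 − $93,000 = $1,664,952
Greystone County: $1,664,952 × 0.0088 = $14,651.5776
City of Bellmead: $1,664,952 × 0.01235 = $20,562.1572
Levies subtotal = $35,213.7348
After credit = $35,213.7348 − $1,010 = $34,203.7348
Total = $34,203.7348 + $213 = $34,416.7348

$34,417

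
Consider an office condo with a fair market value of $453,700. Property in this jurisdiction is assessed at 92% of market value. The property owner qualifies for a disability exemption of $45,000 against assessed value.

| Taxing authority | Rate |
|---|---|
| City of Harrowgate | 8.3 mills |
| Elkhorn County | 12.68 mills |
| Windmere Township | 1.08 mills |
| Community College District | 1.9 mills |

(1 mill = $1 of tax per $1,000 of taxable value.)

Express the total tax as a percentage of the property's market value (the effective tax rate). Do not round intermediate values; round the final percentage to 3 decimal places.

1.967%

Assessed value = $453,700 × 0.92 = $417,404
Taxable value = $417,404 − $45,000 = $372,404
City of Harrowgate: $372,404 × 0.0083 = $3,090.9532
Elkhorn County: $372,404 × 0.01268 = $4,722.08272
Windmere Township: $372,404 × 0.00108 = $402.19632
Community College District: $372,404 × 0.0019 = $707.5676
Total tax = $8,922.79984
Effective rate = $8,922.79984 ÷ $453,700 = 1.967% of market value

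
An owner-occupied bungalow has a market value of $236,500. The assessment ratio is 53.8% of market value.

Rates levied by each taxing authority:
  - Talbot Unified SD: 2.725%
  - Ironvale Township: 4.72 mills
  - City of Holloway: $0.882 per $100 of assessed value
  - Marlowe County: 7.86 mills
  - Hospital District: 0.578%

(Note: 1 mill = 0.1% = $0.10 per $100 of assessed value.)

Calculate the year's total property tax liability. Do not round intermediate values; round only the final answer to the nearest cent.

Assessed value = $236,500 × 0.538 = $127,237
Talbot Unified SD: $127,237 × 0.02725 = $3,467.20825
Ironvale Township: $127,237 × 0.00472 = $600.55864
City of Holloway: $127,237 × 0.00882 = $1,122.23034
Marlowe County: $127,237 × 0.00786 = $1,000.08282
Hospital District: $127,237 × 0.00578 = $735.42986
Total = $6,925.50991

$6,925.51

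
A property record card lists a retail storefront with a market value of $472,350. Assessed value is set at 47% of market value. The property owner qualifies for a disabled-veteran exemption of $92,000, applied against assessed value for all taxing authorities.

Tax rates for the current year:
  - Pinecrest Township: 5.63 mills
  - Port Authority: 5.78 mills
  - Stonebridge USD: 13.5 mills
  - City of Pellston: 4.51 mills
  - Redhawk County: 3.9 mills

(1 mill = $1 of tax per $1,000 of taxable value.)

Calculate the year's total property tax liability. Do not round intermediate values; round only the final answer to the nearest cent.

$4,331.75

Assessed value = $472,350 × 0.47 = $222,004.5
Taxable value = $222,004.5 − $92,000 = $130,004.5
Pinecrest Township: $130,004.5 × 0.00563 = $731.925335
Port Authority: $130,004.5 × 0.00578 = $751.42601
Stonebridge USD: $130,004.5 × 0.0135 = $1,755.06075
City of Pellston: $130,004.5 × 0.00451 = $586.320295
Redhawk County: $130,004.5 × 0.0039 = $507.01755
Total = $731.925335 + $751.42601 + $1,755.06075 + $586.320295 + $507.01755 = $4,331.74994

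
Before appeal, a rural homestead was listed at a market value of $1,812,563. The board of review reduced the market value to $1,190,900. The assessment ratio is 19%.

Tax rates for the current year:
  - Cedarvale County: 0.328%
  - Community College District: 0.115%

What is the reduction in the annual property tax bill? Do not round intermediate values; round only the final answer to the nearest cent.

Old assessed value = $1,812,563 × 0.19 = $344,386.97
New assessed value = $1,190,900 × 0.19 = $226,271
Combined rate = 0.00328 + 0.00115 = 0.00443
Old tax = $344,386.97 × 0.00443 = $1,525.6342771
New tax = $226,271 × 0.00443 = $1,002.38053
Reduction = $1,525.6342771 − $1,002.38053 = $523.2537471

$523.25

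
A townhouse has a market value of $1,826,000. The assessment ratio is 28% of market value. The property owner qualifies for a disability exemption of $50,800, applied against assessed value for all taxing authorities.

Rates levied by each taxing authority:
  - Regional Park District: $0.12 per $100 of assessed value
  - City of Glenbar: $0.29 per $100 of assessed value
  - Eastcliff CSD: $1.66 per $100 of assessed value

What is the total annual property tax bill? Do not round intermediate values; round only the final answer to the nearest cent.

$9,531.94

Assessed value = $1,826,000 × 0.28 = $511,280
Taxable value = $511,280 − $50,800 = $460,480
Regional Park District: $460,480 × 0.0012 = $552.576
City of Glenbar: $460,480 × 0.0029 = $1,335.392
Eastcliff CSD: $460,480 × 0.0166 = $7,643.968
Total = $552.576 + $1,335.392 + $7,643.968 = $9,531.936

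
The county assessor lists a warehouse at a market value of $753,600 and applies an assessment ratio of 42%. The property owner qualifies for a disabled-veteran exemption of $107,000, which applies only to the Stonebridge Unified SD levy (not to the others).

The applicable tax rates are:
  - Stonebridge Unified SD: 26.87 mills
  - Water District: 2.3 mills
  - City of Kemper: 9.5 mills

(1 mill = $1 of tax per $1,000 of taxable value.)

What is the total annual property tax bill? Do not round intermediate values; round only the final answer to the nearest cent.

Assessed value = $753,600 × 0.42 = $316,512
Stonebridge Unified SD: ($316,512 − $107,000) × 0.02687 = $209,512 × 0.02687 = $5,629.58744
Water District: $316,512 × 0.0023 = $727.9776
City of Kemper: $316,512 × 0.0095 = $3,006.864
Total = $9,364.42904

$9,364.43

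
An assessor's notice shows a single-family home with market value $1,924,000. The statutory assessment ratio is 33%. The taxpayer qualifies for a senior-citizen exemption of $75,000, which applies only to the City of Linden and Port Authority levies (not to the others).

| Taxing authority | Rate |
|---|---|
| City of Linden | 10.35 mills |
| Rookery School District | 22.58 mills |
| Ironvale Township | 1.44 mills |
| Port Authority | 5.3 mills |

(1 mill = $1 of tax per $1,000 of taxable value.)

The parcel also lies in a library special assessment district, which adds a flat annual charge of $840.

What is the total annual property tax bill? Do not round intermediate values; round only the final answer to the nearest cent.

Assessed value = $1,924,000 × 0.33 = $634,920
City of Linden: ($634,920 − $75,000) × 0.01035 = $559,920 × 0.01035 = $5,795.172
Rookery School District: $634,920 × 0.02258 = $14,336.4936
Ironvale Township: $634,920 × 0.00144 = $914.2848
Port Authority: ($634,920 − $75,000) × 0.0053 = $559,920 × 0.0053 = $2,967.576
Levies subtotal = $24,013.5264
Total = $24,013.5264 + $840 = $24,853.5264

$24,853.53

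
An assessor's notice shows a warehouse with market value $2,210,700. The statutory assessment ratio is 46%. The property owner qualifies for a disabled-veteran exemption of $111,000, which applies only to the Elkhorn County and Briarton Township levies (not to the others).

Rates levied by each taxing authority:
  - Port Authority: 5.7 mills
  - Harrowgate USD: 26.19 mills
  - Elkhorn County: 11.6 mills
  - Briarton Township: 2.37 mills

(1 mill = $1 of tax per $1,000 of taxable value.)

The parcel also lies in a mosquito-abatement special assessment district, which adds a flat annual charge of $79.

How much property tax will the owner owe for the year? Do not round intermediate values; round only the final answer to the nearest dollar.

$45,164

Assessed value = $2,210,700 × 0.46 = $1,016,922
Port Authority: $1,016,922 × 0.0057 = $5,796.4554
Harrowgate USD: $1,016,922 × 0.02619 = $26,633.18718
Elkhorn County: ($1,016,922 − $111,000) × 0.0116 = $905,922 × 0.0116 = $10,508.6952
Briarton Township: ($1,016,922 − $111,000) × 0.00237 = $905,922 × 0.00237 = $2,147.03514
Levies subtotal = $45,085.37292
Total = $45,085.37292 + $79 = $45,164.37292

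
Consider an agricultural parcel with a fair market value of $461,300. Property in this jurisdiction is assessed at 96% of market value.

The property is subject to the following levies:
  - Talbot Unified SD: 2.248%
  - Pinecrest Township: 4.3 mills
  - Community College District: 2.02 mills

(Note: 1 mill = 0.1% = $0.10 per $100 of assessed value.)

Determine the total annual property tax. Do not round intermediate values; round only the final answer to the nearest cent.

$12,754.02

Assessed value = $461,300 × 0.96 = $442,848
Talbot Unified SD: $442,848 × 0.02248 = $9,955.22304
Pinecrest Township: $442,848 × 0.0043 = $1,904.2464
Community College District: $442,848 × 0.00202 = $894.55296
Total = $12,754.0224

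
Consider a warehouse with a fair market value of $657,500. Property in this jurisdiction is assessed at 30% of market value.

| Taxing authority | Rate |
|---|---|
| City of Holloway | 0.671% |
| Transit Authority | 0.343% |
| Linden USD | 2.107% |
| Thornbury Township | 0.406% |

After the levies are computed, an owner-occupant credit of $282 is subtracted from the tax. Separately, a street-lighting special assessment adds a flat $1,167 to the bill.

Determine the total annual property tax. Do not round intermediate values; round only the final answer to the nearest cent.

$7,842.01

Assessed value = $657,500 × 0.3 = $197,250
City of Holloway: $197,250 × 0.00671 = $1,323.5475
Transit Authority: $197,250 × 0.00343 = $676.5675
Linden USD: $197,250 × 0.02107 = $4,156.0575
Thornbury Township: $197,250 × 0.00406 = $800.835
Levies subtotal = $6,957.0075
After credit = $6,957.0075 − $282 = $6,675.0075
Total = $6,675.0075 + $1,167 = $7,842.0075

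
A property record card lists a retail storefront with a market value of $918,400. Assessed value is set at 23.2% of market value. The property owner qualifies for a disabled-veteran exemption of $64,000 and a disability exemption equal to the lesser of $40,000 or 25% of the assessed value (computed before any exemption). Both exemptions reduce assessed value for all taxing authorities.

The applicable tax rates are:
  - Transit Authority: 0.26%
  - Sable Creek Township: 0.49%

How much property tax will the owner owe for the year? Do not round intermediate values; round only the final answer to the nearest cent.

Assessed value = $918,400 × 0.232 = $213,068.8
Disability exemption = min($40,000, 25% × $213,068.8) = min($40,000, $53,267.2) = $40,000 (dollar cap binds)
Taxable value = $213,068.8 − $64,000 − $40,000 = $109,068.8
Transit Authority: $109,068.8 × 0.0026 = $283.57888
Sable Creek Township: $109,068.8 × 0.0049 = $534.43712
Total = $818.016

$818.02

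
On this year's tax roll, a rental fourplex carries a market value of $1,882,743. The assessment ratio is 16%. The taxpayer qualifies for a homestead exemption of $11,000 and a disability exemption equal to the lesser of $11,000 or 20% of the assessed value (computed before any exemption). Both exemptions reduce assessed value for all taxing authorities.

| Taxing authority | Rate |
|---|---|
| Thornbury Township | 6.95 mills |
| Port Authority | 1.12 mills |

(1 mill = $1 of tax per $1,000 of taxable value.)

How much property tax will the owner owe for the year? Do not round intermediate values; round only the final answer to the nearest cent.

$2,253.46

Assessed value = $1,882,743 × 0.16 = $301,238.88
Disability exemption = min($11,000, 20% × $301,238.88) = min($11,000, $60,247.776) = $11,000 (dollar cap binds)
Taxable value = $301,238.88 − $11,000 − $11,000 = $279,238.88
Thornbury Township: $279,238.88 × 0.00695 = $1,940.710216
Port Authority: $279,238.88 × 0.00112 = $312.7475456
Total = $2,253.4577616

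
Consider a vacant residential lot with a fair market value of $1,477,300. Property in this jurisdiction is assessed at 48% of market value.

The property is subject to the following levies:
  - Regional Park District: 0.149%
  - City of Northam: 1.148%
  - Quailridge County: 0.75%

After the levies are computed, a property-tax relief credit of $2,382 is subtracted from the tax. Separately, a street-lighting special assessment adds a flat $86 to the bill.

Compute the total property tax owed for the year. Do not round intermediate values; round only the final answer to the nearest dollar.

Assessed value = $1,477,300 × 0.48 = $709,104
Regional Park District: $709,104 × 0.00149 = $1,056.56496
City of Northam: $709,104 × 0.01148 = $8,140.51392
Quailridge County: $709,104 × 0.0075 = $5,318.28
Levies subtotal = $14,515.35888
After credit = $14,515.35888 − $2,382 = $12,133.35888
Total = $12,133.35888 + $86 = $12,219.35888

$12,219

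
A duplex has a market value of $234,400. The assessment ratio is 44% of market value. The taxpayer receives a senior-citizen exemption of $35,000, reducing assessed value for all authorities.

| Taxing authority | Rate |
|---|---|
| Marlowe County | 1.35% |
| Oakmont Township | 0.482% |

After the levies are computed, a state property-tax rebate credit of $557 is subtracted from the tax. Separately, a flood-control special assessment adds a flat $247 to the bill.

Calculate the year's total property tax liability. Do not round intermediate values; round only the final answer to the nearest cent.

Assessed value = $234,400 × 0.44 = $103,136
Taxable value = $103,136 − $35,000 = $68,136
Marlowe County: $68,136 × 0.0135 = $919.836
Oakmont Township: $68,136 × 0.00482 = $328.41552
Levies subtotal = $1,248.25152
After credit = $1,248.25152 − $557 = $691.25152
Total = $691.25152 + $247 = $938.25152

$938.25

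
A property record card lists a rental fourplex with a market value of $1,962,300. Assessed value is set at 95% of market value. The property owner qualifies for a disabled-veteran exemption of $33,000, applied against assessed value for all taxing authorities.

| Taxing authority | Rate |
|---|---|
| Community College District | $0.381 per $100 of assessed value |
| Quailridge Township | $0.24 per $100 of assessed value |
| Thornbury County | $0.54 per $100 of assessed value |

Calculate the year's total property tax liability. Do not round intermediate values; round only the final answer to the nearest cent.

Assessed value = $1,962,300 × 0.95 = $1,864,185
Taxable value = $1,864,185 − $33,000 = $1,831,185
Community College District: $1,831,185 × 0.00381 = $6,976.81485
Quailridge Township: $1,831,185 × 0.0024 = $4,394.844
Thornbury County: $1,831,185 × 0.0054 = $9,888.399
Total = $6,976.81485 + $4,394.844 + $9,888.399 = $21,260.05785

$21,260.06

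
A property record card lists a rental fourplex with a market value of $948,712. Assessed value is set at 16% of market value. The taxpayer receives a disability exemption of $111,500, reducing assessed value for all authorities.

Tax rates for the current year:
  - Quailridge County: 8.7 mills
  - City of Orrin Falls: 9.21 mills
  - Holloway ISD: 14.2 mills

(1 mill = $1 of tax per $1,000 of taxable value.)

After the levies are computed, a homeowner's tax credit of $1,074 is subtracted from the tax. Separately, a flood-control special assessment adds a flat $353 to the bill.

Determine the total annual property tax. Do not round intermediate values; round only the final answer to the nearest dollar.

$573

Assessed value = $948,712 × 0.16 = $151,793.92
Taxable value = $151,793.92 − $111,500 = $40,293.92
Quailridge County: $40,293.92 × 0.0087 = $350.557104
City of Orrin Falls: $40,293.92 × 0.00921 = $371.1070032
Holloway ISD: $40,293.92 × 0.0142 = $572.173664
Levies subtotal = $1,293.8377712
After credit = $1,293.8377712 − $1,074 = $219.8377712
Total = $219.8377712 + $353 = $572.8377712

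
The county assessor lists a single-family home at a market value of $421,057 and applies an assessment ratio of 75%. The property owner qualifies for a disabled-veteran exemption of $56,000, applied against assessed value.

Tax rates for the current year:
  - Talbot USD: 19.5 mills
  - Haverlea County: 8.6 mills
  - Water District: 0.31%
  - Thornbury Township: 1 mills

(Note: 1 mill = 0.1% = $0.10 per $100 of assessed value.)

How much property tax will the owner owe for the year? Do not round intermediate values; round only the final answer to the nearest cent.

$8,365.33

Assessed value = $421,057 × 0.75 = $315,792.75
Taxable value = $315,792.75 − $56,000 = $259,792.75
Talbot USD: $259,792.75 × 0.0195 = $5,065.958625
Haverlea County: $259,792.75 × 0.0086 = $2,234.21765
Water District: $259,792.75 × 0.0031 = $805.357525
Thornbury Township: $259,792.75 × 0.001 = $259.79275
Total = $8,365.32655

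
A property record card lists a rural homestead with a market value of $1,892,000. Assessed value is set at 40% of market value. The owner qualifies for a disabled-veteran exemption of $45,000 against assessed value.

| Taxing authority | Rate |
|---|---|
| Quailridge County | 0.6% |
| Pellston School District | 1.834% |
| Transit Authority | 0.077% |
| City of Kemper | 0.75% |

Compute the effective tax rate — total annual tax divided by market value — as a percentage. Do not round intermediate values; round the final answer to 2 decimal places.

1.23%

Assessed value = $1,892,000 × 0.4 = $756,800
Taxable value = $756,800 − $45,000 = $711,800
Quailridge County: $711,800 × 0.006 = $4,270.8
Pellston School District: $711,800 × 0.01834 = $13,054.412
Transit Authority: $711,800 × 0.00077 = $548.086
City of Kemper: $711,800 × 0.0075 = $5,338.5
Total tax = $23,211.798
Effective rate = $23,211.798 ÷ $1,892,000 = 1.23% of market value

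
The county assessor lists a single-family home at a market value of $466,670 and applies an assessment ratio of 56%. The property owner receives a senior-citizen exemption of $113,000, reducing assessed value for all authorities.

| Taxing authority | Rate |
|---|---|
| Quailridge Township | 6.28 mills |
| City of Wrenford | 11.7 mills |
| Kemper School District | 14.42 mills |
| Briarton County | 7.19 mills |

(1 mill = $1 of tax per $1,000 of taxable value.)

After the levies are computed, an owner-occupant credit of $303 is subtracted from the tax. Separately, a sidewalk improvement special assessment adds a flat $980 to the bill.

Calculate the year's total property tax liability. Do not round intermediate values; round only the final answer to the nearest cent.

Assessed value = $466,670 × 0.56 = $261,335.2
Taxable value = $261,335.2 − $113,000 = $148,335.2
Quailridge Township: $148,335.2 × 0.00628 = $931.545056
City of Wrenford: $148,335.2 × 0.0117 = $1,735.52184
Kemper School District: $148,335.2 × 0.01442 = $2,138.993584
Briarton County: $148,335.2 × 0.00719 = $1,066.530088
Levies subtotal = $5,872.590568
After credit = $5,872.590568 − $303 = $5,569.590568
Total = $5,569.590568 + $980 = $6,549.590568

$6,549.59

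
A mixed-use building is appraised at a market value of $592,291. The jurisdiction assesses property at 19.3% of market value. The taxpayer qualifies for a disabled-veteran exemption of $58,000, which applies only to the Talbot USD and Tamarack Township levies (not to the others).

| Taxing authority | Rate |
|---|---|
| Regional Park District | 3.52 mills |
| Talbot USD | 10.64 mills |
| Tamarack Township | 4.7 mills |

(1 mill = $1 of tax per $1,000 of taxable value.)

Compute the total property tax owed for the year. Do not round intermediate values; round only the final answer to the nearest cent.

Assessed value = $592,291 × 0.193 = $114,312.163
Regional Park District: $114,312.163 × 0.00352 = $402.37881376
Talbot USD: ($114,312.163 − $58,000) × 0.01064 = $56,312.163 × 0.01064 = $599.16141432
Tamarack Township: ($114,312.163 − $58,000) × 0.0047 = $56,312.163 × 0.0047 = $264.6671661
Total = $1,266.20739418

$1,266.21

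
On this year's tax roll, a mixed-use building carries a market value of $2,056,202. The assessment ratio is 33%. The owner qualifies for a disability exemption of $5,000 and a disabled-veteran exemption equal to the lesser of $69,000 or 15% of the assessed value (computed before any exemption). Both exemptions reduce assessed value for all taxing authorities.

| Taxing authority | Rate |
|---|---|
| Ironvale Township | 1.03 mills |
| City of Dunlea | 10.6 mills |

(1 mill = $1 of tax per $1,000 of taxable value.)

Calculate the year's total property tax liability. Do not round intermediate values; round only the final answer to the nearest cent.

Assessed value = $2,056,202 × 0.33 = $678,546.66
Disabled-veteran exemption = min($69,000, 15% × $678,546.66) = min($69,000, $101,781.999) = $69,000 (dollar cap binds)
Taxable value = $678,546.66 − $5,000 − $69,000 = $604,546.66
Ironvale Township: $604,546.66 × 0.00103 = $622.6830598
City of Dunlea: $604,546.66 × 0.0106 = $6,408.194596
Total = $7,030.8776558

$7,030.88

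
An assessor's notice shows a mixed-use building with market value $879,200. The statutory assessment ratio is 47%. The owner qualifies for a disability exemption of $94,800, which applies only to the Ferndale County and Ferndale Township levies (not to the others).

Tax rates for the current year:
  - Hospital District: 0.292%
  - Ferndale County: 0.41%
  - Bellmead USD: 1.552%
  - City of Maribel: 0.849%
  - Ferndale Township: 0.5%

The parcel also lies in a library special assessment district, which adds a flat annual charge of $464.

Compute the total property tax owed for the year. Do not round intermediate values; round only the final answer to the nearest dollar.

Assessed value = $879,200 × 0.47 = $413,224
Hospital District: $413,224 × 0.00292 = $1,206.61408
Ferndale County: ($413,224 − $94,800) × 0.0041 = $318,424 × 0.0041 = $1,305.5384
Bellmead USD: $413,224 × 0.01552 = $6,413.23648
City of Maribel: $413,224 × 0.00849 = $3,508.27176
Ferndale Township: ($413,224 − $94,800) × 0.005 = $318,424 × 0.005 = $1,592.12
Levies subtotal = $14,025.78072
Total = $14,025.78072 + $464 = $14,489.78072

$14,490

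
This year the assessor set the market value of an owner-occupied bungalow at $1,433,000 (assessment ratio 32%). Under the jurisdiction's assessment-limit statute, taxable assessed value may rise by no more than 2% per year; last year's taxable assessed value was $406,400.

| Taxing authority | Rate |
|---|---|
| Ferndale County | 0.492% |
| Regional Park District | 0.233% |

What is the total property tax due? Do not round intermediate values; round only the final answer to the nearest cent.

Uncapped assessed value = $1,433,000 × 0.32 = $458,560
Cap limit = $406,400 × 1.02 = $414,528
Taxable assessed value = min($458,560, $414,528) = $414,528 (cap binds)
Ferndale County: $414,528 × 0.00492 = $2,039.47776
Regional Park District: $414,528 × 0.00233 = $965.85024
Total = $3,005.328

$3,005.33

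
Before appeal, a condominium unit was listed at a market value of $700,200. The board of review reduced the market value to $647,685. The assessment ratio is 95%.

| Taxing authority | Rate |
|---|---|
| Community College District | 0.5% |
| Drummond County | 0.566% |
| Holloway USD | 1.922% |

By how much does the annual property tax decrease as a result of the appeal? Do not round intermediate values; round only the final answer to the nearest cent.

$1,490.69

Old assessed value = $700,200 × 0.95 = $665,190
New assessed value = $647,685 × 0.95 = $615,300.75
Combined rate = 0.005 + 0.00566 + 0.01922 = 0.02988
Old tax = $665,190 × 0.02988 = $19,875.8772
New tax = $615,300.75 × 0.02988 = $18,385.18641
Reduction = $19,875.8772 − $18,385.18641 = $1,490.69079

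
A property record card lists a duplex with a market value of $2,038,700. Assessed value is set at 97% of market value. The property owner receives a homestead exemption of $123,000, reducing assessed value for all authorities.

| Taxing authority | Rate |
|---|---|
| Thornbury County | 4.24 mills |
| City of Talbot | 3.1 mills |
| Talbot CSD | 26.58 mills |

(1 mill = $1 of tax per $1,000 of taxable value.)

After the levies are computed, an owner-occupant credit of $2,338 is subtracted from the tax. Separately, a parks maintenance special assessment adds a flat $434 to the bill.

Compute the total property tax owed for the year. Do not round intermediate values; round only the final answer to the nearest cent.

$61,001.96

Assessed value = $2,038,700 × 0.97 = $1,977,539
Taxable value = $1,977,539 − $123,000 = $1,854,539
Thornbury County: $1,854,539 × 0.00424 = $7,863.24536
City of Talbot: $1,854,539 × 0.0031 = $5,749.0709
Talbot CSD: $1,854,539 × 0.02658 = $49,293.64662
Levies subtotal = $62,905.96288
After credit = $62,905.96288 − $2,338 = $60,567.96288
Total = $60,567.96288 + $434 = $61,001.96288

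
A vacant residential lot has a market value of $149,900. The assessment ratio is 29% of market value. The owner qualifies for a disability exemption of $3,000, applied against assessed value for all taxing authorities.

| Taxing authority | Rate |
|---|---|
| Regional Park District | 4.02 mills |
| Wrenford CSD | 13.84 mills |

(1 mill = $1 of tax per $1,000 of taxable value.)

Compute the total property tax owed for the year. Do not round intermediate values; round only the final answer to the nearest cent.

Assessed value = $149,900 × 0.29 = $43,471
Taxable value = $43,471 − $3,000 = $40,471
Regional Park District: $40,471 × 0.00402 = $162.69342
Wrenford CSD: $40,471 × 0.01384 = $560.11864
Total = $162.69342 + $560.11864 = $722.81206

$722.81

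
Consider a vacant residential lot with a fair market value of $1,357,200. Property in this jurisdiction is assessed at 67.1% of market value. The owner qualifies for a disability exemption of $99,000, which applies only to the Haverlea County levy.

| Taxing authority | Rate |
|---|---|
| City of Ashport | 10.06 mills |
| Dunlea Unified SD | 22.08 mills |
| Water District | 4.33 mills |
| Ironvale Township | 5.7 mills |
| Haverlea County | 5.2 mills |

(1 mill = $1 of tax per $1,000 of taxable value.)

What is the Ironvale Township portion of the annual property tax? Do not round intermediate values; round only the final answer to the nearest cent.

Assessed value = $1,357,200 × 0.671 = $910,681.2
Ironvale Township taxable value = $910,681.2 (exemption does not apply)
Ironvale Township levy = $910,681.2 × 0.0057 = $5,190.88284

$5,190.88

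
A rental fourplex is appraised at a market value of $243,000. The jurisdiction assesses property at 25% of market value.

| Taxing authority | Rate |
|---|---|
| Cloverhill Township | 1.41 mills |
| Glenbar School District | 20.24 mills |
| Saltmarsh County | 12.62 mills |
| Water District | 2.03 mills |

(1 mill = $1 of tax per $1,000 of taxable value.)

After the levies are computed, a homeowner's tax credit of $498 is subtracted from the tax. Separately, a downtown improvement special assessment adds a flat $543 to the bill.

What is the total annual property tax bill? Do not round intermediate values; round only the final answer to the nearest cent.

Assessed value = $243,000 × 0.25 = $60,750
Cloverhill Township: $60,750 × 0.00141 = $85.6575
Glenbar School District: $60,750 × 0.02024 = $1,229.58
Saltmarsh County: $60,750 × 0.01262 = $766.665
Water District: $60,750 × 0.00203 = $123.3225
Levies subtotal = $2,205.225
After credit = $2,205.225 − $498 = $1,707.225
Total = $1,707.225 + $543 = $2,250.225

$2,250.23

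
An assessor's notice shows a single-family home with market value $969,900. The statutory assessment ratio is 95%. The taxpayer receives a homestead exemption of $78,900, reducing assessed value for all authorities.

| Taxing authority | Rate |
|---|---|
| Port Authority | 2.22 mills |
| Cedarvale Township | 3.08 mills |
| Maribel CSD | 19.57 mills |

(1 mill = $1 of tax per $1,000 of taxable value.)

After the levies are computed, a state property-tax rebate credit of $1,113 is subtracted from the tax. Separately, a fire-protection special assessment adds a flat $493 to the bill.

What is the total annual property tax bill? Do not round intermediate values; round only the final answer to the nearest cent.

$20,333.10

Assessed value = $969,900 × 0.95 = $921,405
Taxable value = $921,405 − $78,900 = $842,505
Port Authority: $842,505 × 0.00222 = $1,870.3611
Cedarvale Township: $842,505 × 0.00308 = $2,594.9154
Maribel CSD: $842,505 × 0.01957 = $16,487.82285
Levies subtotal = $20,953.09935
After credit = $20,953.09935 − $1,113 = $19,840.09935
Total = $19,840.09935 + $493 = $20,333.09935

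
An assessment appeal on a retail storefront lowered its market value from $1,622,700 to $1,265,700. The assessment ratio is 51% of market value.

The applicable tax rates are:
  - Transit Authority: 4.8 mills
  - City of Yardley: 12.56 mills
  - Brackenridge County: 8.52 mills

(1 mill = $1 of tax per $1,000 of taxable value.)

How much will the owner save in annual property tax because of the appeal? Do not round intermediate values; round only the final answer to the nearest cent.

$4,711.97

Old assessed value = $1,622,700 × 0.51 = $827,577
New assessed value = $1,265,700 × 0.51 = $645,507
Combined rate = 0.0048 + 0.01256 + 0.00852 = 0.02588
Old tax = $827,577 × 0.02588 = $21,417.69276
New tax = $645,507 × 0.02588 = $16,705.72116
Reduction = $21,417.69276 − $16,705.72116 = $4,711.9716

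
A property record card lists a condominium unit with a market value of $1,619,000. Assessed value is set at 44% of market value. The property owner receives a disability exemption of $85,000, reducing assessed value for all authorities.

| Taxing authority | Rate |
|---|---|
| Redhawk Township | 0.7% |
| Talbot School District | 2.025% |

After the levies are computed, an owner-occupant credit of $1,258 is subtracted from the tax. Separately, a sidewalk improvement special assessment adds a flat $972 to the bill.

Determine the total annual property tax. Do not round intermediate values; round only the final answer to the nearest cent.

$16,809.56

Assessed value = $1,619,000 × 0.44 = $712,360
Taxable value = $712,360 − $85,000 = $627,360
Redhawk Township: $627,360 × 0.007 = $4,391.52
Talbot School District: $627,360 × 0.02025 = $12,704.04
Levies subtotal = $17,095.56
After credit = $17,095.56 − $1,258 = $15,837.56
Total = $15,837.56 + $972 = $16,809.56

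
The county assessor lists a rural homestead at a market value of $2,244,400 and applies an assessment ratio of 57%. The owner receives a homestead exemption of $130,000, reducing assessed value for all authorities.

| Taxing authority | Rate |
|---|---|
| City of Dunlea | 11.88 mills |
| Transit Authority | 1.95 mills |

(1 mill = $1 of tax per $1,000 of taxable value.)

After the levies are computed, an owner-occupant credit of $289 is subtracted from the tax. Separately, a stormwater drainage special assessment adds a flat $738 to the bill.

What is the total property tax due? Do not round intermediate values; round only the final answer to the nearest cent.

Assessed value = $2,244,400 × 0.57 = $1,279,308
Taxable value = $1,279,308 − $130,000 = $1,149,308
City of Dunlea: $1,149,308 × 0.01188 = $13,653.77904
Transit Authority: $1,149,308 × 0.00195 = $2,241.1506
Levies subtotal = $15,894.92964
After credit = $15,894.92964 − $289 = $15,605.92964
Total = $15,605.92964 + $738 = $16,343.92964

$16,343.93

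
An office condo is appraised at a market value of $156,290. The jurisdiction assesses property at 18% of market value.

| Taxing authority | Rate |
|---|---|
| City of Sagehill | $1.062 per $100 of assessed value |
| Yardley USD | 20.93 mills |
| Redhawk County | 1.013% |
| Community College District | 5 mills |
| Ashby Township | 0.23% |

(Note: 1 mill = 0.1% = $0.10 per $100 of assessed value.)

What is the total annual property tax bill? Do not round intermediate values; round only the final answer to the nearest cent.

$1,377.92

Assessed value = $156,290 × 0.18 = $28,132.2
City of Sagehill: $28,132.2 × 0.01062 = $298.763964
Yardley USD: $28,132.2 × 0.02093 = $588.806946
Redhawk County: $28,132.2 × 0.01013 = $284.979186
Community College District: $28,132.2 × 0.005 = $140.661
Ashby Township: $28,132.2 × 0.0023 = $64.70406
Total = $1,377.915156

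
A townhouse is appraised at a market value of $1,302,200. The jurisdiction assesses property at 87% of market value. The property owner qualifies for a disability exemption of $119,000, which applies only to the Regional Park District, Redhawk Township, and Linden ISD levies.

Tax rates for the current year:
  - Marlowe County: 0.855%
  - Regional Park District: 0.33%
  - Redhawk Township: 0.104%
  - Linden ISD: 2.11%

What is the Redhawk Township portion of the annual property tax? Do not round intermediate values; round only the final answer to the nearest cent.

Assessed value = $1,302,200 × 0.87 = $1,132,914
Redhawk Township taxable value = $1,132,914 − $119,000 = $1,013,914
Redhawk Township levy = $1,013,914 × 0.00104 = $1,054.47056

$1,054.47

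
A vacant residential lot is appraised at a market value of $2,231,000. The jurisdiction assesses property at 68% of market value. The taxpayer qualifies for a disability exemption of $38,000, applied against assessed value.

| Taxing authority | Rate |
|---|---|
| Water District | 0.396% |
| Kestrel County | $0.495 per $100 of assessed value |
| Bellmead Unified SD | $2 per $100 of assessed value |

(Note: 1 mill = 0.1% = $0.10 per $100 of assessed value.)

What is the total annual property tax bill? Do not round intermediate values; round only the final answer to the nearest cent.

$42,760.20

Assessed value = $2,231,000 × 0.68 = $1,517,080
Taxable value = $1,517,080 − $38,000 = $1,479,080
Water District: $1,479,080 × 0.00396 = $5,857.1568
Kestrel County: $1,479,080 × 0.00495 = $7,321.446
Bellmead Unified SD: $1,479,080 × 0.02 = $29,581.6
Total = $42,760.2028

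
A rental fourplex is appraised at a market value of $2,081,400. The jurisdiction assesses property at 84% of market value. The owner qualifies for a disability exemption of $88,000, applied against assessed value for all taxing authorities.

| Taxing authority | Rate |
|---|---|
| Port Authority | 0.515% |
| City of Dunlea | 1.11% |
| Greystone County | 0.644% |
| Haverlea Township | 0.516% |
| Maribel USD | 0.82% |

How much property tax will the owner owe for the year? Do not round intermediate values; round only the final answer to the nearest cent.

Assessed value = $2,081,400 × 0.84 = $1,748,376
Taxable value = $1,748,376 − $88,000 = $1,660,376
Port Authority: $1,660,376 × 0.00515 = $8,550.9364
City of Dunlea: $1,660,376 × 0.0111 = $18,430.1736
Greystone County: $1,660,376 × 0.00644 = $10,692.82144
Haverlea Township: $1,660,376 × 0.00516 = $8,567.54016
Maribel USD: $1,660,376 × 0.0082 = $13,615.0832
Total = $8,550.9364 + $18,430.1736 + $10,692.82144 + $8,567.54016 + $13,615.0832 = $59,856.5548

$59,856.55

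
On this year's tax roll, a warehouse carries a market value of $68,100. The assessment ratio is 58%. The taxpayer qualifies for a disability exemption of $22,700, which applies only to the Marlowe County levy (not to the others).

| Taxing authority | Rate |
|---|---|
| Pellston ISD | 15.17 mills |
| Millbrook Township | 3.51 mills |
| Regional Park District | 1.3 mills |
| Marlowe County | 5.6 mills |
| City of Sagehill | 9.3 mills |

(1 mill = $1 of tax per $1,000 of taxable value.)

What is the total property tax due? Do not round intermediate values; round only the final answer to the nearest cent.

Assessed value = $68,100 × 0.58 = $39,498
Pellston ISD: $39,498 × 0.01517 = $599.18466
Millbrook Township: $39,498 × 0.00351 = $138.63798
Regional Park District: $39,498 × 0.0013 = $51.3474
Marlowe County: ($39,498 − $22,700) × 0.0056 = $16,798 × 0.0056 = $94.0688
City of Sagehill: $39,498 × 0.0093 = $367.3314
Total = $1,250.57024

$1,250.57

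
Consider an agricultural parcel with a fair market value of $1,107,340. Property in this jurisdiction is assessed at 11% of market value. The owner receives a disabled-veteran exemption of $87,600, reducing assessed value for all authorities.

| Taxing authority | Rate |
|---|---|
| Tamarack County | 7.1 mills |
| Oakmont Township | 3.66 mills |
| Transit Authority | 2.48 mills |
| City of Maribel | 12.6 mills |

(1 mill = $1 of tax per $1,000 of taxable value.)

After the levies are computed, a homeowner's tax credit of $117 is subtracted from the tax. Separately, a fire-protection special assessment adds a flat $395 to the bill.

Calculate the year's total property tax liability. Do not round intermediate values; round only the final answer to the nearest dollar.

$1,162

Assessed value = $1,107,340 × 0.11 = $121,807.4
Taxable value = $121,807.4 − $87,600 = $34,207.4
Tamarack County: $34,207.4 × 0.0071 = $242.87254
Oakmont Township: $34,207.4 × 0.00366 = $125.199084
Transit Authority: $34,207.4 × 0.00248 = $84.834352
City of Maribel: $34,207.4 × 0.0126 = $431.01324
Levies subtotal = $883.919216
After credit = $883.919216 − $117 = $766.919216
Total = $766.919216 + $395 = $1,161.919216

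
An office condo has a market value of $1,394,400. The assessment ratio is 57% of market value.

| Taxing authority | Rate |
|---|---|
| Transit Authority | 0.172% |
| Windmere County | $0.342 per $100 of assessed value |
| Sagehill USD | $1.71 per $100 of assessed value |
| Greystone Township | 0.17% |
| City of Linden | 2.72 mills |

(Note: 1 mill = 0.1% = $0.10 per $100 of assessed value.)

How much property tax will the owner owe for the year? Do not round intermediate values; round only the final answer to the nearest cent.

$21,189.58

Assessed value = $1,394,400 × 0.57 = $794,808
Transit Authority: $794,808 × 0.00172 = $1,367.06976
Windmere County: $794,808 × 0.00342 = $2,718.24336
Sagehill USD: $794,808 × 0.0171 = $13,591.2168
Greystone Township: $794,808 × 0.0017 = $1,351.1736
City of Linden: $794,808 × 0.00272 = $2,161.87776
Total = $21,189.58128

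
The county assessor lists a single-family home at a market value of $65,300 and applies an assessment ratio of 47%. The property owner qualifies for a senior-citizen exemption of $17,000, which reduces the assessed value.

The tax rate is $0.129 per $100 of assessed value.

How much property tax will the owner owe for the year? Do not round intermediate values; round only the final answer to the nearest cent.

$17.66

Assessed value = $65,300 × 0.47 = $30,691
Taxable value = $30,691 − $17,000 = $13,691
Tax = $13,691 × 0.00129 = $17.66139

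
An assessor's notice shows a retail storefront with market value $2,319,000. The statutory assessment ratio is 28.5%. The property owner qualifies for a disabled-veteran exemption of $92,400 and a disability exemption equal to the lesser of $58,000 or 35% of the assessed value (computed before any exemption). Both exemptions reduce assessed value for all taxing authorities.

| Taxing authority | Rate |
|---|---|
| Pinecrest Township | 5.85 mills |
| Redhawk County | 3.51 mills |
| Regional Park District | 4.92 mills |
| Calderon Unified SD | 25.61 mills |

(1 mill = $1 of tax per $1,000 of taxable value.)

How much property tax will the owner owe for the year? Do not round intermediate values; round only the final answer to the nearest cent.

$20,364.44

Assessed value = $2,319,000 × 0.285 = $660,915
Disability exemption = min($58,000, 35% × $660,915) = min($58,000, $231,320.25) = $58,000 (dollar cap binds)
Taxable value = $660,915 − $92,400 − $58,000 = $510,515
Pinecrest Township: $510,515 × 0.00585 = $2,986.51275
Redhawk County: $510,515 × 0.00351 = $1,791.90765
Regional Park District: $510,515 × 0.00492 = $2,511.7338
Calderon Unified SD: $510,515 × 0.02561 = $13,074.28915
Total = $20,364.44335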